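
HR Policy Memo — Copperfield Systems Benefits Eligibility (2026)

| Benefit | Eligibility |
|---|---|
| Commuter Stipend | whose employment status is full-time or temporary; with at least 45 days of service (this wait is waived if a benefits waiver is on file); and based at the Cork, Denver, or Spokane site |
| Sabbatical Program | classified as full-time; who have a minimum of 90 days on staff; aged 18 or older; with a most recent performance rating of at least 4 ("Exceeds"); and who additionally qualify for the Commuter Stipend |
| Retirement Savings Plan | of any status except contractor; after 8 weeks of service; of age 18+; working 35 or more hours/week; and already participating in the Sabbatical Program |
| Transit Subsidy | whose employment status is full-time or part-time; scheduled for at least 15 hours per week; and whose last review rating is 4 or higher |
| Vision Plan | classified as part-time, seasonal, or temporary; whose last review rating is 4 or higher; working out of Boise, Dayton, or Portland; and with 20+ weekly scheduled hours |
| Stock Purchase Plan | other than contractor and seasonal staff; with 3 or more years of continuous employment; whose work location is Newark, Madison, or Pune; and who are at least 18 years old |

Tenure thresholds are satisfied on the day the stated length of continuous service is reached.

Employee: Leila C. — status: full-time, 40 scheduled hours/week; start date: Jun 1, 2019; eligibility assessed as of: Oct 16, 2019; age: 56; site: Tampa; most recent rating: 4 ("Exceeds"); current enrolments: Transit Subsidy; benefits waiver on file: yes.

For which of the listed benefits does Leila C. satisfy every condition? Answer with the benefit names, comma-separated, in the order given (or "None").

Transit Subsidy

Service from Jun 1, 2019 to Oct 16, 2019: 137 days.
Commuter Stipend — status full-time ✓; benefits waiver on file ✓; site Tampa ✗ (not Cork, Denver, or Spokane) → not eligible.
Sabbatical Program — status full-time ✓; service 137 days ≥ 90 days ✓; age 56 ≥ 18 ✓; rating 4 ≥ 4 ✓; not eligible for Commuter Stipend ✗ → not eligible.
Retirement Savings Plan — status full-time ✓ (not excluded); service 137 days ≥ 8 weeks (≈56 days) ✓; age 56 ≥ 18 ✓; 40 hrs/wk ≥ 35 ✓; not enrolled in Sabbatical Program ✗ → not eligible.
Transit Subsidy — status full-time ✓; 40 hrs/wk ≥ 15 ✓; rating 4 ≥ 4 ✓ → eligible.
Vision Plan — status full-time ✗ (requires part-time, seasonal, or temporary) → not eligible.
Stock Purchase Plan — status full-time ✓ (not excluded); service 137 days < 3 years (≈1095 days) ✗ → not eligible.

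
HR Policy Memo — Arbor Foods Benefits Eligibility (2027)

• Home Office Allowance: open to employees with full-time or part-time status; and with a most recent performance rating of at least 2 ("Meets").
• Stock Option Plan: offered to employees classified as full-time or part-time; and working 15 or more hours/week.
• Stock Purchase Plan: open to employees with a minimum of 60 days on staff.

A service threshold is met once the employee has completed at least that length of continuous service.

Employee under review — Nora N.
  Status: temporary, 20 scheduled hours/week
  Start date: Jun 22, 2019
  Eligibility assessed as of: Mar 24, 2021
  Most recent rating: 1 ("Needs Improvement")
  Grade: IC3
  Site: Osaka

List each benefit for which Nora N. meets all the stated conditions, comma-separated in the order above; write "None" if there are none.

Service from Jun 22, 2019 to Mar 24, 2021: 641 days.
Home Office Allowance — status temporary ✗ (requires full-time or part-time) → not eligible.
Stock Option Plan — status temporary ✗ (requires full-time or part-time) → not eligible.
Stock Purchase Plan — service 641 days ≥ 60 days ✓ → eligible.

Stock Purchase Plan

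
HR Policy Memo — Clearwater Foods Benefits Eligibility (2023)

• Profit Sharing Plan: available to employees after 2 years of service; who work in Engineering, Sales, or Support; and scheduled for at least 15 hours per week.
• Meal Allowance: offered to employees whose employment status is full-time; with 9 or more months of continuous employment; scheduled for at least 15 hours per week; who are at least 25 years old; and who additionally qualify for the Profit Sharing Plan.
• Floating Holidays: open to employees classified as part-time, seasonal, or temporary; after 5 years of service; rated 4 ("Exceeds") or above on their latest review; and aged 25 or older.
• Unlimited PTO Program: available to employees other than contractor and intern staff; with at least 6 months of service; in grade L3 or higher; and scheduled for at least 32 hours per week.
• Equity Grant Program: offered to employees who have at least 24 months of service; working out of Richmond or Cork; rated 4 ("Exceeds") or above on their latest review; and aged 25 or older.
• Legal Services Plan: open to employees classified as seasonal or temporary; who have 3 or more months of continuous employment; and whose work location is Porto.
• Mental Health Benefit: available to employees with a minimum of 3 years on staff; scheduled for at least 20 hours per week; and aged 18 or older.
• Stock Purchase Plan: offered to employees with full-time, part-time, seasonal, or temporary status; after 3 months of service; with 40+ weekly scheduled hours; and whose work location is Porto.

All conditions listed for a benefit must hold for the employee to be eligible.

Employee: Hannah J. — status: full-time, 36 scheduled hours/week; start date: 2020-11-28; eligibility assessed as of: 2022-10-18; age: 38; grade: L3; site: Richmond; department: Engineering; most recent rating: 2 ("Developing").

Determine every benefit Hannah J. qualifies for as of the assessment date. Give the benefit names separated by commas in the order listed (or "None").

Service from 2020-11-28 to 2022-10-18: 689 days.
Profit Sharing Plan — service 689 days < 2 years (≈730 days) ✗ → not eligible.
Meal Allowance — status full-time ✓; service 689 days ≥ 9 months (≈270 days) ✓; 36 hrs/wk ≥ 15 ✓; age 38 ≥ 25 ✓; not eligible for Profit Sharing Plan ✗ → not eligible.
Floating Holidays — status full-time ✗ (requires part-time, seasonal, or temporary) → not eligible.
Unlimited PTO Program — status full-time ✓ (not excluded); service 689 days ≥ 6 months (≈180 days) ✓; grade L3 ≥ L3 ✓; 36 hrs/wk ≥ 32 ✓ → eligible.
Equity Grant Program — service 689 days < 24 months (≈720 days) ✗ → not eligible.
Legal Services Plan — status full-time ✗ (requires seasonal or temporary) → not eligible.
Mental Health Benefit — service 689 days < 3 years (≈1095 days) ✗ → not eligible.
Stock Purchase Plan — status full-time ✓; service 689 days ≥ 3 months (≈90 days) ✓; 36 hrs/wk < 40 ✗ → not eligible.

Unlimited PTO Program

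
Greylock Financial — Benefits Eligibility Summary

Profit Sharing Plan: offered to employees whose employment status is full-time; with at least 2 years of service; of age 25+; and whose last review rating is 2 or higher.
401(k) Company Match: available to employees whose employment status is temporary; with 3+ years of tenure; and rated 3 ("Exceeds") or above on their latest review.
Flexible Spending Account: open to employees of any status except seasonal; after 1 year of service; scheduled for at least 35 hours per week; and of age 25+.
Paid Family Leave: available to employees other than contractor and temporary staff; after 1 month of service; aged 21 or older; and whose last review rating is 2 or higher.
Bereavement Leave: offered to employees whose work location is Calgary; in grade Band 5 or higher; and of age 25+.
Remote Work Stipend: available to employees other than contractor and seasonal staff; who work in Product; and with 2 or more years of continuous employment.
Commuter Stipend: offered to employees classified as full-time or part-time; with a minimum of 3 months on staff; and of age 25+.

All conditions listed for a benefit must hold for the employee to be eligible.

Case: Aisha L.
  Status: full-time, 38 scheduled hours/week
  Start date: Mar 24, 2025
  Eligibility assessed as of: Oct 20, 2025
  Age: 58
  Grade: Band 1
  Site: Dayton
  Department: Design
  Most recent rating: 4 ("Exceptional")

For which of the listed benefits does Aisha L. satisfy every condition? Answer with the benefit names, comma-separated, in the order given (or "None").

Service from Mar 24, 2025 to Oct 20, 2025: 210 days.
Profit Sharing Plan — status full-time ✓; service 210 days < 2 years (≈730 days) ✗ → not eligible.
401(k) Company Match — status full-time ✗ (requires temporary) → not eligible.
Flexible Spending Account — status full-time ✓ (not excluded); service 210 days < 1 year (≈365 days) ✗ → not eligible.
Paid Family Leave — status full-time ✓ (not excluded); service 210 days ≥ 1 month (≈30 days) ✓; age 58 ≥ 21 ✓; rating 4 ≥ 2 ✓ → eligible.
Bereavement Leave — site Dayton ✗ (not Calgary) → not eligible.
Remote Work Stipend — status full-time ✓ (not excluded); dept Design ✗ → not eligible.
Commuter Stipend — status full-time ✓; service 210 days ≥ 3 months (≈90 days) ✓; age 58 ≥ 25 ✓ → eligible.

Paid Family Leave, Commuter Stipend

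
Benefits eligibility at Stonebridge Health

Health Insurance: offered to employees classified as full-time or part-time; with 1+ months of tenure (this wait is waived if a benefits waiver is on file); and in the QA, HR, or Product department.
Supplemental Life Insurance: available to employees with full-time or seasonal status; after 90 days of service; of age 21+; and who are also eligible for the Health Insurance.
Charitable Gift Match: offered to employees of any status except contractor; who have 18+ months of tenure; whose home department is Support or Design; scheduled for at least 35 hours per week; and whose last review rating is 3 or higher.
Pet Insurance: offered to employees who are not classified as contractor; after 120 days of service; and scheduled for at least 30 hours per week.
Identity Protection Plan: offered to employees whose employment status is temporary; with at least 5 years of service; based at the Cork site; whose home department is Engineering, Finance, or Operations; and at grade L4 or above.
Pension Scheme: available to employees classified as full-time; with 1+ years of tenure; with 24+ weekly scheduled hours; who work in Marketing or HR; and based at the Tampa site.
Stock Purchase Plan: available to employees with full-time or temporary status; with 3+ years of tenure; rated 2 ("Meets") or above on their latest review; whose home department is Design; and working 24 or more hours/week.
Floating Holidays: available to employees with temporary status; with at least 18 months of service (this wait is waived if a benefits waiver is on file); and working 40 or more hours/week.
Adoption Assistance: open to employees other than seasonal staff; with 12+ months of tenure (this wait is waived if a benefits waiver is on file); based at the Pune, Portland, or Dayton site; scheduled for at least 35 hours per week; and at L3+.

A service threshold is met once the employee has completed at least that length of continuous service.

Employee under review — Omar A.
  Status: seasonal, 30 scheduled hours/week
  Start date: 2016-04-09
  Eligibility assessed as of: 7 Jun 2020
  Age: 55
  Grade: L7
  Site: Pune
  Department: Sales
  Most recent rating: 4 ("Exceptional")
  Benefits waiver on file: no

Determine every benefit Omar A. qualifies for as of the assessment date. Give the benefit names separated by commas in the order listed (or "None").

Pet Insurance

Service from 2016-04-09 to 7 Jun 2020: 1520 days.
Health Insurance — status seasonal ✗ (requires full-time or part-time) → not eligible.
Supplemental Life Insurance — status seasonal ✓; service 1520 days ≥ 90 days ✓; age 55 ≥ 21 ✓; not eligible for Health Insurance ✗ → not eligible.
Charitable Gift Match — status seasonal ✓ (not excluded); service 1520 days ≥ 18 months (≈540 days) ✓; dept Sales ✗ → not eligible.
Pet Insurance — status seasonal ✓ (not excluded); service 1520 days ≥ 120 days ✓; 30 hrs/wk ≥ 30 ✓ → eligible.
Identity Protection Plan — status seasonal ✗ (requires temporary) → not eligible.
Pension Scheme — status seasonal ✗ (requires full-time) → not eligible.
Stock Purchase Plan — status seasonal ✗ (requires full-time or temporary) → not eligible.
Floating Holidays — status seasonal ✗ (requires temporary) → not eligible.
Adoption Assistance — status seasonal ✗ (excluded) → not eligible.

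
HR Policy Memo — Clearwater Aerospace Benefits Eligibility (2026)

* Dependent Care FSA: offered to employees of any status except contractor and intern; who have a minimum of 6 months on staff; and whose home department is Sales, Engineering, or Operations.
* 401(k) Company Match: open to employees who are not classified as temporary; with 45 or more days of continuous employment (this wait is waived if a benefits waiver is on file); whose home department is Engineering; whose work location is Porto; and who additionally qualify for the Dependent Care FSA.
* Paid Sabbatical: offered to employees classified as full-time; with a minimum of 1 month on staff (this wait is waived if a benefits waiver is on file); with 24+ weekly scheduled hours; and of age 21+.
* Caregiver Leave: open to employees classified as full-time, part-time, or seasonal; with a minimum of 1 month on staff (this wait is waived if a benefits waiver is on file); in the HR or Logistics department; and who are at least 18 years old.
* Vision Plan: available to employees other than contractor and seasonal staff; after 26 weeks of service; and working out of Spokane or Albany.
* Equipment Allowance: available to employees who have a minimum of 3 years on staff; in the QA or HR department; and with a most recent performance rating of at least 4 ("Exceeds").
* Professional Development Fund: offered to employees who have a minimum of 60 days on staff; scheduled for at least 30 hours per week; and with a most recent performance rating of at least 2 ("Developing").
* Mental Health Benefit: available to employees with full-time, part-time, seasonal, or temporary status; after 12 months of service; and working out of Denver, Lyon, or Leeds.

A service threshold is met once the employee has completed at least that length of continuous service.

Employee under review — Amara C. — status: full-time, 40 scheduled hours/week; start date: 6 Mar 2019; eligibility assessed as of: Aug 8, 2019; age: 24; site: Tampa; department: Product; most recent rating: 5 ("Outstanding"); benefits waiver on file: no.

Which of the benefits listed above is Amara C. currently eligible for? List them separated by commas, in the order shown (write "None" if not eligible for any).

Service from 6 Mar 2019 to Aug 8, 2019: 155 days.
Dependent Care FSA — status full-time ✓ (not excluded); service 155 days < 6 months (≈180 days) ✗ → not eligible.
401(k) Company Match — status full-time ✓ (not excluded); no waiver, service 155 days ≥ 45 days ✓; dept Product ✗ → not eligible.
Paid Sabbatical — status full-time ✓; no waiver, service 155 days ≥ 1 month (≈30 days) ✓; 40 hrs/wk ≥ 24 ✓; age 24 ≥ 21 ✓ → eligible.
Caregiver Leave — status full-time ✓; no waiver, service 155 days ≥ 1 month (≈30 days) ✓; dept Product ✗ → not eligible.
Vision Plan — status full-time ✓ (not excluded); service 155 days < 26 weeks (≈182 days) ✗ → not eligible.
Equipment Allowance — service 155 days < 3 years (≈1095 days) ✗ → not eligible.
Professional Development Fund — service 155 days ≥ 60 days ✓; 40 hrs/wk ≥ 30 ✓; rating 5 ≥ 2 ✓ → eligible.
Mental Health Benefit — status full-time ✓; service 155 days < 12 months (≈360 days) ✗ → not eligible.

Paid Sabbatical, Professional Development Fund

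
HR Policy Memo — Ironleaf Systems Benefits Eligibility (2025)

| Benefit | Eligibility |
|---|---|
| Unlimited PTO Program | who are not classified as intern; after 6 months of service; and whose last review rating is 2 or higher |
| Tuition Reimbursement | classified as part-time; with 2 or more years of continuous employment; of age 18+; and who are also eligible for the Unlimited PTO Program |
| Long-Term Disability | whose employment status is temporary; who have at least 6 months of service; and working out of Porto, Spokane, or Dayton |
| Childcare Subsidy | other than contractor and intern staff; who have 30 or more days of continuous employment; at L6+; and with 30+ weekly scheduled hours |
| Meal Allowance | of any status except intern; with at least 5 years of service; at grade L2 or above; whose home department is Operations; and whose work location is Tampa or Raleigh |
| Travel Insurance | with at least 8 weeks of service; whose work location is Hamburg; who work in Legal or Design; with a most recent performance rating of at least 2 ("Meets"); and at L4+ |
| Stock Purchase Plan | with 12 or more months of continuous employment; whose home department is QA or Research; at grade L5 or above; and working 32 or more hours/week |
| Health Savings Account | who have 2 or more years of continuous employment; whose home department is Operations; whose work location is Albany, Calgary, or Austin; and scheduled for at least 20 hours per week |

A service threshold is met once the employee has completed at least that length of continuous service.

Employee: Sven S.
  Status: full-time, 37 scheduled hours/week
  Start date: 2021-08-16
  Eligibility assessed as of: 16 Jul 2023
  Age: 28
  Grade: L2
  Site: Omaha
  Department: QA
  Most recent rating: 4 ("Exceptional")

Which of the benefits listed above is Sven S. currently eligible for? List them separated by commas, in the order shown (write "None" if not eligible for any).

Unlimited PTO Program

Service from 2021-08-16 to 16 Jul 2023: 699 days.
Unlimited PTO Program — status full-time ✓ (not excluded); service 699 days ≥ 6 months (≈180 days) ✓; rating 4 ≥ 2 ✓ → eligible.
Tuition Reimbursement — status full-time ✗ (requires part-time) → not eligible.
Long-Term Disability — status full-time ✗ (requires temporary) → not eligible.
Childcare Subsidy — status full-time ✓ (not excluded); service 699 days ≥ 30 days ✓; grade L2 < L6 ✗ → not eligible.
Meal Allowance — status full-time ✓ (not excluded); service 699 days < 5 years (≈1825 days) ✗ → not eligible.
Travel Insurance — service 699 days ≥ 8 weeks (≈56 days) ✓; site Omaha ✗ (not Hamburg) → not eligible.
Stock Purchase Plan — service 699 days ≥ 12 months (≈360 days) ✓; dept QA ✓; grade L2 < L5 ✗ → not eligible.
Health Savings Account — service 699 days < 2 years (≈730 days) ✗ → not eligible.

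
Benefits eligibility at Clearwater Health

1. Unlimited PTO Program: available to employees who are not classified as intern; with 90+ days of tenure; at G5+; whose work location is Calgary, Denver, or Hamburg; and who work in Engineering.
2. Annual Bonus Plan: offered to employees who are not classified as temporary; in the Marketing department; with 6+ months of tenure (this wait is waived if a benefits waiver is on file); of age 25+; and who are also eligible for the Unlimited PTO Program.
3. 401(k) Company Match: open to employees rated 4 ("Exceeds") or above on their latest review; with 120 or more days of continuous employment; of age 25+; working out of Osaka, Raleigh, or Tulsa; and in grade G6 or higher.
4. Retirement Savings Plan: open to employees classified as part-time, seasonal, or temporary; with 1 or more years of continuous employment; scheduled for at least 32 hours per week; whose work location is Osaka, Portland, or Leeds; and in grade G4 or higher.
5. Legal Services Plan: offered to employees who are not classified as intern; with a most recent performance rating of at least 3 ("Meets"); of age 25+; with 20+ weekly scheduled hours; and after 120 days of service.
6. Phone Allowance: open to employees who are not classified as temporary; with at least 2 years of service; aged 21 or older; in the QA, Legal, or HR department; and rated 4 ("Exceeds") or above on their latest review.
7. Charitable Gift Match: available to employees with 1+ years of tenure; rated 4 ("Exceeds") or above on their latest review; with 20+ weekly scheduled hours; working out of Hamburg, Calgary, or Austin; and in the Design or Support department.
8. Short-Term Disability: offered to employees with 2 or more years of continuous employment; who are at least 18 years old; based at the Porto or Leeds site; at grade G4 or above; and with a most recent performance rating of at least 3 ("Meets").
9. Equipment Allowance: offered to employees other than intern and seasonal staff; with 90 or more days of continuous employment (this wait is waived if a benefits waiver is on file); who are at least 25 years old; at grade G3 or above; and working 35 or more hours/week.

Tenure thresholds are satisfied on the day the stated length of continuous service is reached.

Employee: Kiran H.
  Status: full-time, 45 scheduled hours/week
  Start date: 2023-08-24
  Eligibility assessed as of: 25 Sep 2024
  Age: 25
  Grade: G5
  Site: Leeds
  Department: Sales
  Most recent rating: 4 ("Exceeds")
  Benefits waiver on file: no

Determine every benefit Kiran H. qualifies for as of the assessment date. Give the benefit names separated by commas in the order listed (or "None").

Legal Services Plan, Equipment Allowance

Service from 2023-08-24 to 25 Sep 2024: 398 days.
Unlimited PTO Program — status full-time ✓ (not excluded); service 398 days ≥ 90 days ✓; grade G5 ≥ G5 ✓; site Leeds ✗ (not Calgary, Denver, or Hamburg) → not eligible.
Annual Bonus Plan — status full-time ✓ (not excluded); dept Sales ✗ → not eligible.
401(k) Company Match — rating 4 ≥ 4 ✓; service 398 days ≥ 120 days ✓; age 25 ≥ 25 ✓; site Leeds ✗ (not Osaka, Raleigh, or Tulsa) → not eligible.
Retirement Savings Plan — status full-time ✗ (requires part-time, seasonal, or temporary) → not eligible.
Legal Services Plan — status full-time ✓ (not excluded); rating 4 ≥ 3 ✓; age 25 ≥ 25 ✓; 45 hrs/wk ≥ 20 ✓; service 398 days ≥ 120 days ✓ → eligible.
Phone Allowance — status full-time ✓ (not excluded); service 398 days < 2 years (≈730 days) ✗ → not eligible.
Charitable Gift Match — service 398 days ≥ 1 year (≈365 days) ✓; rating 4 ≥ 4 ✓; 45 hrs/wk ≥ 20 ✓; site Leeds ✗ (not Hamburg, Calgary, or Austin) → not eligible.
Short-Term Disability — service 398 days < 2 years (≈730 days) ✗ → not eligible.
Equipment Allowance — status full-time ✓ (not excluded); no waiver, service 398 days ≥ 90 days ✓; age 25 ≥ 25 ✓; grade G5 ≥ G3 ✓; 45 hrs/wk ≥ 35 ✓ → eligible.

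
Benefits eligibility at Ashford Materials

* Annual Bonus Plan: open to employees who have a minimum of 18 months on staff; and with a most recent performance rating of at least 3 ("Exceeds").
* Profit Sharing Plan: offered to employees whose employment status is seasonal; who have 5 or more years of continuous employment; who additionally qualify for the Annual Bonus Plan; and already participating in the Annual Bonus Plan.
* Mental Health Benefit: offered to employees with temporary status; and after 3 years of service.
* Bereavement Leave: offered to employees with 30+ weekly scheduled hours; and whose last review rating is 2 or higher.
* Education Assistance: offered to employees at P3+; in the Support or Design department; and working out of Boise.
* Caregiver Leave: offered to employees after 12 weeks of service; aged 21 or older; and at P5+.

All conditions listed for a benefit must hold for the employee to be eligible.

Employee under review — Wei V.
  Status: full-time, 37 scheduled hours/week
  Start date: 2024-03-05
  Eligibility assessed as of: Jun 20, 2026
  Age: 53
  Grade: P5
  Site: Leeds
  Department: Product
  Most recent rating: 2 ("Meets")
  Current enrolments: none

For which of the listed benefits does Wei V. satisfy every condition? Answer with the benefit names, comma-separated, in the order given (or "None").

Service from 2024-03-05 to Jun 20, 2026: 837 days.
Annual Bonus Plan — service 837 days ≥ 18 months (≈540 days) ✓; rating 2 < 3 ✗ → not eligible.
Profit Sharing Plan — status full-time ✗ (requires seasonal) → not eligible.
Mental Health Benefit — status full-time ✗ (requires temporary) → not eligible.
Bereavement Leave — 37 hrs/wk ≥ 30 ✓; rating 2 ≥ 2 ✓ → eligible.
Education Assistance — grade P5 ≥ P3 ✓; dept Product ✗ → not eligible.
Caregiver Leave — service 837 days ≥ 12 weeks (≈84 days) ✓; age 53 ≥ 21 ✓; grade P5 ≥ P5 ✓ → eligible.

Bereavement Leave, Caregiver Leave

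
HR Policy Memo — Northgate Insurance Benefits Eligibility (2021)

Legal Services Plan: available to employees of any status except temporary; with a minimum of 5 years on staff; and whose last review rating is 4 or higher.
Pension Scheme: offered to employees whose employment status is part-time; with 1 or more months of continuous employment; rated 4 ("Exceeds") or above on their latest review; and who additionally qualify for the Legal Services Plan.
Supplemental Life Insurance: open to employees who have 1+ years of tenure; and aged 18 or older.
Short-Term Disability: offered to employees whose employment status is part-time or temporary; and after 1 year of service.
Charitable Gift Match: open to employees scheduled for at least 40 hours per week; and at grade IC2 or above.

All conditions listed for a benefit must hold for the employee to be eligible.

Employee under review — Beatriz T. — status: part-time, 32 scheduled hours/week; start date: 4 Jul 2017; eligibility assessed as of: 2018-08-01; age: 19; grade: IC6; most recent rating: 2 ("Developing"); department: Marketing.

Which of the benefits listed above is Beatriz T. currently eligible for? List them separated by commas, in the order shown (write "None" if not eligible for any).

Supplemental Life Insurance, Short-Term Disability

Service from 4 Jul 2017 to 2018-08-01: 393 days.
Legal Services Plan — status part-time ✓ (not excluded); service 393 days < 5 years (≈1825 days) ✗ → not eligible.
Pension Scheme — status part-time ✓; service 393 days ≥ 1 month (≈30 days) ✓; rating 2 < 4 ✗ → not eligible.
Supplemental Life Insurance — service 393 days ≥ 1 year (≈365 days) ✓; age 19 ≥ 18 ✓ → eligible.
Short-Term Disability — status part-time ✓; service 393 days ≥ 1 year (≈365 days) ✓ → eligible.
Charitable Gift Match — 32 hrs/wk < 40 ✗ → not eligible.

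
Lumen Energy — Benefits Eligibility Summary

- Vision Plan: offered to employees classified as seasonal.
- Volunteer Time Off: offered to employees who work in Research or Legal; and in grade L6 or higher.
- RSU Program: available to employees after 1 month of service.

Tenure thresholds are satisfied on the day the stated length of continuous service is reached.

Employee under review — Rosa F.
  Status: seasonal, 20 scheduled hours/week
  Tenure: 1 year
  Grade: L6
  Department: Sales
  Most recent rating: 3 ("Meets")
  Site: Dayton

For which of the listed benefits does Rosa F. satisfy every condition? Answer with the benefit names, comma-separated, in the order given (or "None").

Vision Plan — status seasonal ✓ → eligible.
Volunteer Time Off — dept Sales ✗ → not eligible.
RSU Program — service 1 year ≥ 1 month (≈30 days) ✓ → eligible.

Vision Plan, RSU Program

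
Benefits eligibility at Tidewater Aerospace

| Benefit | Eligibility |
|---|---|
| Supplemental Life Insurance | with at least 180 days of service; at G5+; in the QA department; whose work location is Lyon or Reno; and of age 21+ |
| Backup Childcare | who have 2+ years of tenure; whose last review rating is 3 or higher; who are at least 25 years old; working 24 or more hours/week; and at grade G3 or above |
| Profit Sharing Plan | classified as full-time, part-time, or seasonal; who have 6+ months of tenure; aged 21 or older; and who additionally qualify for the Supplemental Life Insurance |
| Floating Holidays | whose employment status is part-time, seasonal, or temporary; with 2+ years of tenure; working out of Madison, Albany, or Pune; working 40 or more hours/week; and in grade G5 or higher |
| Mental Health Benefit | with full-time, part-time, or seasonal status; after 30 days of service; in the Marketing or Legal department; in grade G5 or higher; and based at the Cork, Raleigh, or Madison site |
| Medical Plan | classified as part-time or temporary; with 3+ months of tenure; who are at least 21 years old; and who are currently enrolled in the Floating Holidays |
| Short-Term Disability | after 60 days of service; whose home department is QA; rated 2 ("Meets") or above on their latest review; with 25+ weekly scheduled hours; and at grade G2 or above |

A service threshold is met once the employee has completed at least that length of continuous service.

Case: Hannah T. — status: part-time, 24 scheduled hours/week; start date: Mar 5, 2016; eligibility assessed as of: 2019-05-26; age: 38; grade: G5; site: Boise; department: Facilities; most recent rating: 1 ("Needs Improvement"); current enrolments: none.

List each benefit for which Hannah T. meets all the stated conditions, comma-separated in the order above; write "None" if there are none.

None

Service from Mar 5, 2016 to 2019-05-26: 1177 days.
Supplemental Life Insurance — service 1177 days ≥ 180 days ✓; grade G5 ≥ G5 ✓; dept Facilities ✗ → not eligible.
Backup Childcare — service 1177 days ≥ 2 years (≈730 days) ✓; rating 1 < 3 ✗ → not eligible.
Profit Sharing Plan — status part-time ✓; service 1177 days ≥ 6 months (≈180 days) ✓; age 38 ≥ 21 ✓; not eligible for Supplemental Life Insurance ✗ → not eligible.
Floating Holidays — status part-time ✓; service 1177 days ≥ 2 years (≈730 days) ✓; site Boise ✗ (not Madison, Albany, or Pune) → not eligible.
Mental Health Benefit — status part-time ✓; service 1177 days ≥ 30 days ✓; dept Facilities ✗ → not eligible.
Medical Plan — status part-time ✓; service 1177 days ≥ 3 months (≈90 days) ✓; age 38 ≥ 21 ✓; not enrolled in Floating Holidays ✗ → not eligible.
Short-Term Disability — service 1177 days ≥ 60 days ✓; dept Facilities ✗ → not eligible.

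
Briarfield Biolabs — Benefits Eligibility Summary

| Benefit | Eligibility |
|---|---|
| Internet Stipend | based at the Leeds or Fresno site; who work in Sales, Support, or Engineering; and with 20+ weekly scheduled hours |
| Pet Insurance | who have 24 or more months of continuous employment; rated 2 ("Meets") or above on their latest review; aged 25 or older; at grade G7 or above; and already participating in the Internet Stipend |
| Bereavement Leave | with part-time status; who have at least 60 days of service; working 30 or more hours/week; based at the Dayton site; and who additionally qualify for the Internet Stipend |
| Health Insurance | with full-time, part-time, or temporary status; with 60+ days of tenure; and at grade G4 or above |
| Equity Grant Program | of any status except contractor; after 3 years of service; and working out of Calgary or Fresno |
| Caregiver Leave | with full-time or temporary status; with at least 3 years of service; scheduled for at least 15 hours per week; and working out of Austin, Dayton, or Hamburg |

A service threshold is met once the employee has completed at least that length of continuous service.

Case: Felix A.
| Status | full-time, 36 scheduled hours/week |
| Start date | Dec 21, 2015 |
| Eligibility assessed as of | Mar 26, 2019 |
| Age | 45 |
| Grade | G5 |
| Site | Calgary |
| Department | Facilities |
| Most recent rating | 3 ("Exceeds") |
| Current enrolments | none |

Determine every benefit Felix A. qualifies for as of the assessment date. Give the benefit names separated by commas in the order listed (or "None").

Health Insurance, Equity Grant Program

Service from Dec 21, 2015 to Mar 26, 2019: 1191 days.
Internet Stipend — site Calgary ✗ (not Leeds or Fresno) → not eligible.
Pet Insurance — service 1191 days ≥ 24 months (≈720 days) ✓; rating 3 ≥ 2 ✓; age 45 ≥ 25 ✓; grade G5 < G7 ✗ → not eligible.
Bereavement Leave — status full-time ✗ (requires part-time) → not eligible.
Health Insurance — status full-time ✓; service 1191 days ≥ 60 days ✓; grade G5 ≥ G4 ✓ → eligible.
Equity Grant Program — status full-time ✓ (not excluded); service 1191 days ≥ 3 years (≈1095 days) ✓; site Calgary ✓ → eligible.
Caregiver Leave — status full-time ✓; service 1191 days ≥ 3 years (≈1095 days) ✓; 36 hrs/wk ≥ 15 ✓; site Calgary ✗ (not Austin, Dayton, or Hamburg) → not eligible.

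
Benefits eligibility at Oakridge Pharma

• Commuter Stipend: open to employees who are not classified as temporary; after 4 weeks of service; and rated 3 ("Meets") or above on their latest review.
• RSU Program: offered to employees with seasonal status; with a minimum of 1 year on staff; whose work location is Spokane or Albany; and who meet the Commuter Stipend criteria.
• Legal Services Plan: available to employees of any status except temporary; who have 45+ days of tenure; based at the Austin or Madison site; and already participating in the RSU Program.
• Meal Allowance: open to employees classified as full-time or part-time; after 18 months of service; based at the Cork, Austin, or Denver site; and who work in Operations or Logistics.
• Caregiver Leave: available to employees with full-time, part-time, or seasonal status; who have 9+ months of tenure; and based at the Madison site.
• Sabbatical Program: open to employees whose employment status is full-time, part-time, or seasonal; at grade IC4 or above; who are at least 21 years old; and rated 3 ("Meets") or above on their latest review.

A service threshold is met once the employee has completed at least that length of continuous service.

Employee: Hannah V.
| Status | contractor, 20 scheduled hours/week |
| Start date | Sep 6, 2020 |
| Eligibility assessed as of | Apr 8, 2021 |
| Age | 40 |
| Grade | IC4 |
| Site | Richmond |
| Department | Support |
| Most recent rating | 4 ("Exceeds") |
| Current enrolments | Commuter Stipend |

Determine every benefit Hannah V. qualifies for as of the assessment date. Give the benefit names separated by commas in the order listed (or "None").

Commuter Stipend

Service from Sep 6, 2020 to Apr 8, 2021: 214 days.
Commuter Stipend — status contractor ✓ (not excluded); service 214 days ≥ 4 weeks (≈28 days) ✓; rating 4 ≥ 3 ✓ → eligible.
RSU Program — status contractor ✗ (requires seasonal) → not eligible.
Legal Services Plan — status contractor ✓ (not excluded); service 214 days ≥ 45 days ✓; site Richmond ✗ (not Austin or Madison) → not eligible.
Meal Allowance — status contractor ✗ (requires full-time or part-time) → not eligible.
Caregiver Leave — status contractor ✗ (requires full-time, part-time, or seasonal) → not eligible.
Sabbatical Program — status contractor ✗ (requires full-time, part-time, or seasonal) → not eligible.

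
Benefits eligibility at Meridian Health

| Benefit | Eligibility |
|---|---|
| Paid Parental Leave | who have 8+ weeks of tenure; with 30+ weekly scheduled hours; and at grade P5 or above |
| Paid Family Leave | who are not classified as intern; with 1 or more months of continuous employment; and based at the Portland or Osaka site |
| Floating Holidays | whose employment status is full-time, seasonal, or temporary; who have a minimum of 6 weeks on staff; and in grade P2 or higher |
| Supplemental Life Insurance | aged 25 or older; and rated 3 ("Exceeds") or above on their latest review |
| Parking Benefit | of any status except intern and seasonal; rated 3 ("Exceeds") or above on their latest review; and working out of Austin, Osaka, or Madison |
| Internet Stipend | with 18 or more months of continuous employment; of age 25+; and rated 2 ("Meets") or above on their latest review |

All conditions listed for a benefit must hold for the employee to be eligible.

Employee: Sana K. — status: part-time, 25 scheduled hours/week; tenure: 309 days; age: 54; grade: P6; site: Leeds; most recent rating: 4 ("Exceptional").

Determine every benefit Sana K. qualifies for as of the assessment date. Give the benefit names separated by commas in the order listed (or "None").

Paid Parental Leave — service 309 days ≥ 8 weeks (≈56 days) ✓; 25 hrs/wk < 30 ✗ → not eligible.
Paid Family Leave — status part-time ✓ (not excluded); service 309 days ≥ 1 month (≈30 days) ✓; site Leeds ✗ (not Portland or Osaka) → not eligible.
Floating Holidays — status part-time ✗ (requires full-time, seasonal, or temporary) → not eligible.
Supplemental Life Insurance — age 54 ≥ 25 ✓; rating 4 ≥ 3 ✓ → eligible.
Parking Benefit — status part-time ✓ (not excluded); rating 4 ≥ 3 ✓; site Leeds ✗ (not Austin, Osaka, or Madison) → not eligible.
Internet Stipend — service 309 days < 18 months (≈540 days) ✗ → not eligible.

Supplemental Life Insurance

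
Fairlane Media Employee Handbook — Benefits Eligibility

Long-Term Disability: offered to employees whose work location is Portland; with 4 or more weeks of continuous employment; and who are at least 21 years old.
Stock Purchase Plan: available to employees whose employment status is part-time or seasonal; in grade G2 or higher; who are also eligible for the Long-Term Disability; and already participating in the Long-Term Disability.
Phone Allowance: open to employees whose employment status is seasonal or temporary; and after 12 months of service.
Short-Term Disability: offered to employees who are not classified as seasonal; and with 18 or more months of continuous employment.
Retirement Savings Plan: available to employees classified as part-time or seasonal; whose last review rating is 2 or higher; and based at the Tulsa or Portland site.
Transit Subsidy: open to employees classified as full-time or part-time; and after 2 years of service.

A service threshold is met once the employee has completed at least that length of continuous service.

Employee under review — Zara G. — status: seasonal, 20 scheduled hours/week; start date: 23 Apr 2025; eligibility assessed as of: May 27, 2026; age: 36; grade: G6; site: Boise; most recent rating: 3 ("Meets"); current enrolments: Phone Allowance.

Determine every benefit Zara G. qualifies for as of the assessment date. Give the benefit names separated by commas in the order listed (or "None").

Phone Allowance

Service from 23 Apr 2025 to May 27, 2026: 399 days.
Long-Term Disability — site Boise ✗ (not Portland) → not eligible.
Stock Purchase Plan — status seasonal ✓; grade G6 ≥ G2 ✓; not eligible for Long-Term Disability ✗ → not eligible.
Phone Allowance — status seasonal ✓; service 399 days ≥ 12 months (≈360 days) ✓ → eligible.
Short-Term Disability — status seasonal ✗ (excluded) → not eligible.
Retirement Savings Plan — status seasonal ✓; rating 3 ≥ 2 ✓; site Boise ✗ (not Tulsa or Portland) → not eligible.
Transit Subsidy — status seasonal ✗ (requires full-time or part-time) → not eligible.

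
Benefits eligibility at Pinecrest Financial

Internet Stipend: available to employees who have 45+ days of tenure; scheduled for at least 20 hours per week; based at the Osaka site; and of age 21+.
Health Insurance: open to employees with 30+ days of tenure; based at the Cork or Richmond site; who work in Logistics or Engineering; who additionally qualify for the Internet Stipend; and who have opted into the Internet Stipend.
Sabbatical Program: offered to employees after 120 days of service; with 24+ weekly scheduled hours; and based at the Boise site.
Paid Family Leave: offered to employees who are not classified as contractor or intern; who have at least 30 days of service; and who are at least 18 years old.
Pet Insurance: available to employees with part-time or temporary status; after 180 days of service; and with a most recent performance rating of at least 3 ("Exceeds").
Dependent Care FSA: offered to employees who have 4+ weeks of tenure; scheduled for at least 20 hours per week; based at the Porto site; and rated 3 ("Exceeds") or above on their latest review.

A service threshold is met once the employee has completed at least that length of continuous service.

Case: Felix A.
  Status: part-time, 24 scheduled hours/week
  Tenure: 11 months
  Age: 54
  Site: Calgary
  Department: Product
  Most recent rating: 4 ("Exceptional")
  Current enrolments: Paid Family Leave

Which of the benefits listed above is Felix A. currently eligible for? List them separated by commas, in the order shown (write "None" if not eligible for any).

Paid Family Leave, Pet Insurance

Internet Stipend — service 11 months ≥ 45 days ✓; 24 hrs/wk ≥ 20 ✓; site Calgary ✗ (not Osaka) → not eligible.
Health Insurance — service 11 months ≥ 30 days ✓; site Calgary ✗ (not Cork or Richmond) → not eligible.
Sabbatical Program — service 11 months ≥ 120 days ✓; 24 hrs/wk ≥ 24 ✓; site Calgary ✗ (not Boise) → not eligible.
Paid Family Leave — status part-time ✓ (not excluded); service 11 months ≥ 30 days ✓; age 54 ≥ 18 ✓ → eligible.
Pet Insurance — status part-time ✓; service 11 months ≥ 180 days ✓; rating 4 ≥ 3 ✓ → eligible.
Dependent Care FSA — service 11 months ≥ 4 weeks (≈28 days) ✓; 24 hrs/wk ≥ 20 ✓; site Calgary ✗ (not Porto) → not eligible.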